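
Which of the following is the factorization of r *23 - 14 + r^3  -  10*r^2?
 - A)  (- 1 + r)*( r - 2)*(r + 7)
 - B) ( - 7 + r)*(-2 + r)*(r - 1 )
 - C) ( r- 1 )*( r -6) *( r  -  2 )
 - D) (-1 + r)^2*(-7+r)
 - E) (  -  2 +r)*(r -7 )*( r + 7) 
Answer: B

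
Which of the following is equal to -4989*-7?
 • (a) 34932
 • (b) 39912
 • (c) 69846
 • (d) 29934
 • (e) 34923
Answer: e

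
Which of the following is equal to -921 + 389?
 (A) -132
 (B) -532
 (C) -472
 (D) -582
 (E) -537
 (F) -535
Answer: B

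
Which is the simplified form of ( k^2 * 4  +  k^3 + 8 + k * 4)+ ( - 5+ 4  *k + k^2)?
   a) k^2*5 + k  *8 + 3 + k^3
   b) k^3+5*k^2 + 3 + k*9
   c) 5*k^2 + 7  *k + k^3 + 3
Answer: a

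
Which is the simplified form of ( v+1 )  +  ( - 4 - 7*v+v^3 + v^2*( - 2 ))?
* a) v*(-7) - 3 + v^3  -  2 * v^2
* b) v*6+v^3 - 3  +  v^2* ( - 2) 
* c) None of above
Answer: c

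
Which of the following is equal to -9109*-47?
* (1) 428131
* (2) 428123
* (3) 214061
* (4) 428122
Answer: 2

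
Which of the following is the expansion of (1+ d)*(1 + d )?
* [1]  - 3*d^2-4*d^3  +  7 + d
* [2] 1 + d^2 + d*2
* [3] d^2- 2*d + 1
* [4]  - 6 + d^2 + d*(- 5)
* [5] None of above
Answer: 2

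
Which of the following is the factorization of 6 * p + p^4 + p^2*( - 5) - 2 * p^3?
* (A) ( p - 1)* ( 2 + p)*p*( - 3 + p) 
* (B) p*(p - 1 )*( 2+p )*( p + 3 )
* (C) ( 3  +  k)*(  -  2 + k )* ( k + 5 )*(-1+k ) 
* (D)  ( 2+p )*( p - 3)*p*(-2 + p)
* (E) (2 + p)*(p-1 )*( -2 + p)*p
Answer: A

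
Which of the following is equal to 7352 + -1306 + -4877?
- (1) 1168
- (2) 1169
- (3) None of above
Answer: 2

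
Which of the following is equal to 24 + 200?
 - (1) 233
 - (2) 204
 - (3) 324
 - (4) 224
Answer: 4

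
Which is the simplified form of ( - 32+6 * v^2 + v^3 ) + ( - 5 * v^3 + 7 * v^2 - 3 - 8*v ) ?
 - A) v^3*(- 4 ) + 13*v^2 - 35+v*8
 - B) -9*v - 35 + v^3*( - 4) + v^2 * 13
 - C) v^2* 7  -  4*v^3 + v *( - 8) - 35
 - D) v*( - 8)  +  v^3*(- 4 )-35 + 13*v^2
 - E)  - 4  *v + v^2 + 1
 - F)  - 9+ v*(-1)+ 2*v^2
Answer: D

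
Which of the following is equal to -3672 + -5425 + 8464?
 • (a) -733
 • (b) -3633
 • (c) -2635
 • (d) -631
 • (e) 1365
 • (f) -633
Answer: f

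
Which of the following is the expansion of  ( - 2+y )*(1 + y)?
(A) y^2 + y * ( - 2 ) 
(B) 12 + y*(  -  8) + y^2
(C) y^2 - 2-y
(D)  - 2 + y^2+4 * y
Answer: C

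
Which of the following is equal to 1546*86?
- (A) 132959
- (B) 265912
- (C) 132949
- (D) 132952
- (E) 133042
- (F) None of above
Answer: F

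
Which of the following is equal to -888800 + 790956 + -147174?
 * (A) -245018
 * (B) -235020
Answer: A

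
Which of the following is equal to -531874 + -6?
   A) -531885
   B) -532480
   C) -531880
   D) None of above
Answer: C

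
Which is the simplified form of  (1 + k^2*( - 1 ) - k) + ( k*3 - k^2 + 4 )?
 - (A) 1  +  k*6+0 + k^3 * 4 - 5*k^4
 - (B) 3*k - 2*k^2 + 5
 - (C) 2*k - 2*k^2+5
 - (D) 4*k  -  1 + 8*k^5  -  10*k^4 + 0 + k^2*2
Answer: C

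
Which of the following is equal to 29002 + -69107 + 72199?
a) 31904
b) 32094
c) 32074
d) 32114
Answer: b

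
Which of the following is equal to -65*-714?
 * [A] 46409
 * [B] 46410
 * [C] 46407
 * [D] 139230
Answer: B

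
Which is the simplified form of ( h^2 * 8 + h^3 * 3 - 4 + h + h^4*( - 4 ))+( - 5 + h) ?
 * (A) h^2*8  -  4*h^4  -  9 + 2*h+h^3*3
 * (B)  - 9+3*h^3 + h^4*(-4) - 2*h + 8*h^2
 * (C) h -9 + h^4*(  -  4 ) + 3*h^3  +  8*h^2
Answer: A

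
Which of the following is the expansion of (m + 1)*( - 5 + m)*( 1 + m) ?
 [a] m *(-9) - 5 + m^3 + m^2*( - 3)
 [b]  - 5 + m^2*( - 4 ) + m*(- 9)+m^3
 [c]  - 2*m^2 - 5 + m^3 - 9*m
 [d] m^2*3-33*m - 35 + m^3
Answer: a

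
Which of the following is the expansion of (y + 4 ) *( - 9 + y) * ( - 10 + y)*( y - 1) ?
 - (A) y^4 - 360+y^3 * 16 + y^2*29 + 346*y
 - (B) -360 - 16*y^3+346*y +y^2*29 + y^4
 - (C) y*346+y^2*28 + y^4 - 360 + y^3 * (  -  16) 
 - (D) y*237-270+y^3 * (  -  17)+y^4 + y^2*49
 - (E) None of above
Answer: B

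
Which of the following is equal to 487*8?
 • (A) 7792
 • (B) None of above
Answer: B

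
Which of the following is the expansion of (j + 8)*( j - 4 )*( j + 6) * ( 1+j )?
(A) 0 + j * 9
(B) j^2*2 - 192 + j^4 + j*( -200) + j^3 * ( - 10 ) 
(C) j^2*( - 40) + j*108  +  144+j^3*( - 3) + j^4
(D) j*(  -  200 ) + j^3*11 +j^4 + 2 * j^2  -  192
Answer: D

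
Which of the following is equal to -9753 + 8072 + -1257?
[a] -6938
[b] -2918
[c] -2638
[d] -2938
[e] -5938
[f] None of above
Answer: d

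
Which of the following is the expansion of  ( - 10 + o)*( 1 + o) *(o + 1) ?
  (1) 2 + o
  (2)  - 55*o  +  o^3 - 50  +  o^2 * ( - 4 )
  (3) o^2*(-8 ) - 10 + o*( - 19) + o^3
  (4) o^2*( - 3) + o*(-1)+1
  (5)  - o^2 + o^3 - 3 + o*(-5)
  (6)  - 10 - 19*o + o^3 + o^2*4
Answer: 3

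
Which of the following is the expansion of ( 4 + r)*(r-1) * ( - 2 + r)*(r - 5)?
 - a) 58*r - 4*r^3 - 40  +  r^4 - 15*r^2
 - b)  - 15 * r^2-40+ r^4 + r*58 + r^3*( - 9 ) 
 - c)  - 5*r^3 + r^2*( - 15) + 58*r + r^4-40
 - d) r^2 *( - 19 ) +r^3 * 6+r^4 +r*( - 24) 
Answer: a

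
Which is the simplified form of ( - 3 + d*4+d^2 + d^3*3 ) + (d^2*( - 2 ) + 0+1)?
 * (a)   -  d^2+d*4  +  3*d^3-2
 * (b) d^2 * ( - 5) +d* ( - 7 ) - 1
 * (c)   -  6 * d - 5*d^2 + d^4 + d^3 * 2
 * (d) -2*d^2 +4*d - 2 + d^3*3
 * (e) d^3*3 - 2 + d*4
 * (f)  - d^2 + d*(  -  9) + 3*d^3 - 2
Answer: a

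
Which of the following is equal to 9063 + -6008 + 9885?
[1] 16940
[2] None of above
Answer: 2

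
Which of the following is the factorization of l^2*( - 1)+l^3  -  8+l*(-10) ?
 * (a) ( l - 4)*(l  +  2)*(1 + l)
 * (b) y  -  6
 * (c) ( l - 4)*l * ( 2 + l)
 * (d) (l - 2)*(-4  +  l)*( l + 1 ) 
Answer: a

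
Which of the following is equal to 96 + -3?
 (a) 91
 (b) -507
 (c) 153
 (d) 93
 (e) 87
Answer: d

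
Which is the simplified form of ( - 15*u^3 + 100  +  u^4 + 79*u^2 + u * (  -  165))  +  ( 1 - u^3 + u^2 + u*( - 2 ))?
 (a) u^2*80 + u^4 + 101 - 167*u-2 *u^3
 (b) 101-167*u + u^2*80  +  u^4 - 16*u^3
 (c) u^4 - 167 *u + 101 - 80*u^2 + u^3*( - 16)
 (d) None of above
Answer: b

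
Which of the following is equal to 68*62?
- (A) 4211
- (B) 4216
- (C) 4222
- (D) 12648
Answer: B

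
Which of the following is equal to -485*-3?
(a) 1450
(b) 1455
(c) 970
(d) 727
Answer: b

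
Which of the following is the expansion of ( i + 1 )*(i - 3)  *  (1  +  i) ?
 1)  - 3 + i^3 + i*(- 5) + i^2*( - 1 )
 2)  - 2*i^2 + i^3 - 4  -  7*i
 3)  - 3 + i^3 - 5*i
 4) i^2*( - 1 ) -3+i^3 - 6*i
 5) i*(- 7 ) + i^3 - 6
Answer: 1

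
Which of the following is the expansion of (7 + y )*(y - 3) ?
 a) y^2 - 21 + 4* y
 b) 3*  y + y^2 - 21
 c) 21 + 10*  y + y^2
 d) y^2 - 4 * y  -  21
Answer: a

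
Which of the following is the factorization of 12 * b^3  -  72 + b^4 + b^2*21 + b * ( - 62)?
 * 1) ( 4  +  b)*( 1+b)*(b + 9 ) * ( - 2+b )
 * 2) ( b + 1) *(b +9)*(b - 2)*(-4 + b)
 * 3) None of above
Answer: 1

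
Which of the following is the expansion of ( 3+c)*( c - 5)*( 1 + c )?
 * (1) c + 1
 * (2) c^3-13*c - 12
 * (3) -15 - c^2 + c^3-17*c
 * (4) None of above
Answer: 3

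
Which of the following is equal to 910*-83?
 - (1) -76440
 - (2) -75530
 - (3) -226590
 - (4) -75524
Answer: 2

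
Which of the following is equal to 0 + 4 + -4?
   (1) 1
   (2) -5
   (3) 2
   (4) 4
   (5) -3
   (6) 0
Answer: 6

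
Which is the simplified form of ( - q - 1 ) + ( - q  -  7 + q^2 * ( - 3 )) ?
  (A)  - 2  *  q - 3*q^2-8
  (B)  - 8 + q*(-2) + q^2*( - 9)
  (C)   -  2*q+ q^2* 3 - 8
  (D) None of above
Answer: A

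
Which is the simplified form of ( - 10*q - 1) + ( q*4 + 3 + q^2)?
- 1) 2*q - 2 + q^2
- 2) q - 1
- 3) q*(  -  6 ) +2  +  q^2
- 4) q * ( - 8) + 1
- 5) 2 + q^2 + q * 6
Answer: 3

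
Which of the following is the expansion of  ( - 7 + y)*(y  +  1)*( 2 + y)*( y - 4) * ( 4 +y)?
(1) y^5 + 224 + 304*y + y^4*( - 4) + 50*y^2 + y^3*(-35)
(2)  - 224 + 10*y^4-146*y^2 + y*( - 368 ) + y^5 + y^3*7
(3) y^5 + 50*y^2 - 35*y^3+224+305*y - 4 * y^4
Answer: 1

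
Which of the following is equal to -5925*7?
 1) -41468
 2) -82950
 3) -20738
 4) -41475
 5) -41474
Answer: 4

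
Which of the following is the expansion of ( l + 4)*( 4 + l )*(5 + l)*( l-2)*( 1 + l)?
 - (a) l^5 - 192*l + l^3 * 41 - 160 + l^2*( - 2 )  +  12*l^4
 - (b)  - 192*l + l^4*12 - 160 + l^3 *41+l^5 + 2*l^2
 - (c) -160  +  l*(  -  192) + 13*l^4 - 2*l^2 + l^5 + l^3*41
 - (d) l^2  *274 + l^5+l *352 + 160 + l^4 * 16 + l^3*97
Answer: a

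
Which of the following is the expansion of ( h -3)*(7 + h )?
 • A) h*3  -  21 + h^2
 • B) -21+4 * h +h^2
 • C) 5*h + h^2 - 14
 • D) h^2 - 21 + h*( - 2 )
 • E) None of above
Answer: B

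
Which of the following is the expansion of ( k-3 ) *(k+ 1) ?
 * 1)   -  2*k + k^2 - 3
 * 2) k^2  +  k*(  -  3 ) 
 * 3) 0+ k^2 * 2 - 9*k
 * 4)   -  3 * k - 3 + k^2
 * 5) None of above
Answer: 1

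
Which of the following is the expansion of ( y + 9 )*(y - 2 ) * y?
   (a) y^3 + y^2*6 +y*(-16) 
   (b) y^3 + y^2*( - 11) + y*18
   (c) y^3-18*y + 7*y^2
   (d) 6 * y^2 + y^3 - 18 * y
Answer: c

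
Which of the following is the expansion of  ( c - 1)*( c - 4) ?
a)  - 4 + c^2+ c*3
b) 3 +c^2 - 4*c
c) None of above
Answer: c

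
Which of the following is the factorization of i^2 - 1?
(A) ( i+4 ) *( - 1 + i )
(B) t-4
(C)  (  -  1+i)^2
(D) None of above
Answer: D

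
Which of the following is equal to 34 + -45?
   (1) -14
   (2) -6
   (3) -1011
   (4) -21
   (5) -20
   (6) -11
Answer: 6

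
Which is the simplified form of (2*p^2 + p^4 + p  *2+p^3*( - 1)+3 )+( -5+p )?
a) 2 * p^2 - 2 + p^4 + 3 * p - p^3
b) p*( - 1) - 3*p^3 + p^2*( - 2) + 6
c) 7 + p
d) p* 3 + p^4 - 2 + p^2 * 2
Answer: a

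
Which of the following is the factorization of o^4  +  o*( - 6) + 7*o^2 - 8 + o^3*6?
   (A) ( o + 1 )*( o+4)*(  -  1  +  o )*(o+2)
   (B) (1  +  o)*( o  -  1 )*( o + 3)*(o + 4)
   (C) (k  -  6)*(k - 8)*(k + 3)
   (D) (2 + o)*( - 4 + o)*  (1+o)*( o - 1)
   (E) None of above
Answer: A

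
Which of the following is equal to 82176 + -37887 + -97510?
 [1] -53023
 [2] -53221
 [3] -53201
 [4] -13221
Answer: 2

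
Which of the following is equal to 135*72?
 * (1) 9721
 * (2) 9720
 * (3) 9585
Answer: 2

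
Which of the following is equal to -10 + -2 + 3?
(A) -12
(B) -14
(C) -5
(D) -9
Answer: D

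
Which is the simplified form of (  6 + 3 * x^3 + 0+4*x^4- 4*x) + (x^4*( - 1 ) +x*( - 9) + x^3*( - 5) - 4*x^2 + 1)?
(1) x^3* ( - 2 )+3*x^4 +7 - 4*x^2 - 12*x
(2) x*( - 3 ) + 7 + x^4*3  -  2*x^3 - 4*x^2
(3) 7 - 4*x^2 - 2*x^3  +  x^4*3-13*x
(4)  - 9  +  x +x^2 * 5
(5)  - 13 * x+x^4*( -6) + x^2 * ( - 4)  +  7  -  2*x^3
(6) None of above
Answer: 3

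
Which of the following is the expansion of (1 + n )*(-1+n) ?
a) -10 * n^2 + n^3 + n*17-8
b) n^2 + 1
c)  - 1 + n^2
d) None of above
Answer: c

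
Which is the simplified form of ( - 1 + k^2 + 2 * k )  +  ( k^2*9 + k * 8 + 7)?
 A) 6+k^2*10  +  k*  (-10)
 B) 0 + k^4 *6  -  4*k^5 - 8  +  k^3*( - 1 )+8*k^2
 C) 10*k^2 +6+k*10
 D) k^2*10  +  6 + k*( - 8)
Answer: C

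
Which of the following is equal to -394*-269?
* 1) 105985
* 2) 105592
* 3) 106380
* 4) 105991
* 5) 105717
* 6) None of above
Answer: 6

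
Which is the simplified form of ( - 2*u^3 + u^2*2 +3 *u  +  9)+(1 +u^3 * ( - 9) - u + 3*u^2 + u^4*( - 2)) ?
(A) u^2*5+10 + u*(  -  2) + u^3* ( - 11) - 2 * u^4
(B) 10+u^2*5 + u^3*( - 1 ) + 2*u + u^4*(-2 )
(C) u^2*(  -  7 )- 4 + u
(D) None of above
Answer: D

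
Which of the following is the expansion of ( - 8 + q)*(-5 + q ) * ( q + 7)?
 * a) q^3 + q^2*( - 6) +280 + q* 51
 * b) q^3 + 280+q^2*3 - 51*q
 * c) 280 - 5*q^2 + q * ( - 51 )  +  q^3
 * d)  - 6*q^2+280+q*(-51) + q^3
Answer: d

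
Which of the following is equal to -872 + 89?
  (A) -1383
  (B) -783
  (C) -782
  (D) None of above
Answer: B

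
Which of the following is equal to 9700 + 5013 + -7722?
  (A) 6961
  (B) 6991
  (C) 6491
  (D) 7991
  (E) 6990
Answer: B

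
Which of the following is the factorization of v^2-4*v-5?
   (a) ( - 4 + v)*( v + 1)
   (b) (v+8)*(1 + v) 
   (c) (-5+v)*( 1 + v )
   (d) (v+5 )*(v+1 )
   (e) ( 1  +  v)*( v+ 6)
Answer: c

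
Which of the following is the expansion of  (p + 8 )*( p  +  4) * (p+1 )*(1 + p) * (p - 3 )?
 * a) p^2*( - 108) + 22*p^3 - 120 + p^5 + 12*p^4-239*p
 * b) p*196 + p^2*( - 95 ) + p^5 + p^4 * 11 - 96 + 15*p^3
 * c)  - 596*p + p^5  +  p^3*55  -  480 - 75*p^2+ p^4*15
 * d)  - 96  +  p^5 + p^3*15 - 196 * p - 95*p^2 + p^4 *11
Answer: d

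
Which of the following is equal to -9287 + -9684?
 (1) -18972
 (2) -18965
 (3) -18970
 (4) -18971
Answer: 4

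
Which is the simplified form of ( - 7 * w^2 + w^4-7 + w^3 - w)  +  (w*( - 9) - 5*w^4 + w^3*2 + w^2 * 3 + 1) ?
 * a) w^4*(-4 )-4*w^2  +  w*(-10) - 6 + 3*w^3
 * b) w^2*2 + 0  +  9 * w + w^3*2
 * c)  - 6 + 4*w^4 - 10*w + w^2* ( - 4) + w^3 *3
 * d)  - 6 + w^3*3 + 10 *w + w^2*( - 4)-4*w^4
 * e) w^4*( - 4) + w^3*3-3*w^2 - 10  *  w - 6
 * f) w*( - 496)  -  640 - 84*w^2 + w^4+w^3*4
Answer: a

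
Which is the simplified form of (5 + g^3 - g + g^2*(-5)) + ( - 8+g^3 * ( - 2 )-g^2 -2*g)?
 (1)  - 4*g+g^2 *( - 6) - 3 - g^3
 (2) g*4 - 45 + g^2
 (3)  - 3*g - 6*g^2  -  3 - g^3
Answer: 3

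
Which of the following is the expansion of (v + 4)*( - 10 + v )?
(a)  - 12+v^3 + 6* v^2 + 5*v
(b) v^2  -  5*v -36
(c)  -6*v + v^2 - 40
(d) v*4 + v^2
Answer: c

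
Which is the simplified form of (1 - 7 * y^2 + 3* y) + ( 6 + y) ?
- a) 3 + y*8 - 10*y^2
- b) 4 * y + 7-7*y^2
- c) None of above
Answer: b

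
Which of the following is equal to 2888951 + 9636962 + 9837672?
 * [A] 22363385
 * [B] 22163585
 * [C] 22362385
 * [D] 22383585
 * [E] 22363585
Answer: E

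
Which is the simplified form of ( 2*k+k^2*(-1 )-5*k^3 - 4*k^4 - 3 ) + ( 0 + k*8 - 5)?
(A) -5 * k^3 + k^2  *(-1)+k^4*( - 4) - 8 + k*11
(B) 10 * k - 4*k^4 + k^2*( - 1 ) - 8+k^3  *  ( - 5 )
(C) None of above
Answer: B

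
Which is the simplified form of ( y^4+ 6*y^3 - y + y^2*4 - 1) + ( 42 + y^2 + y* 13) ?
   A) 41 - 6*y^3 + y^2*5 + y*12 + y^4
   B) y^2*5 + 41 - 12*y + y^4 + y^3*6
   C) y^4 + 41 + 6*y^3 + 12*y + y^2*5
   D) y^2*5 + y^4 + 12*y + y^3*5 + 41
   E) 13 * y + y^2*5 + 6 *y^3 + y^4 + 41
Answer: C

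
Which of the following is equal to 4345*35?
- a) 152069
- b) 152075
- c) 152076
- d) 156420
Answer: b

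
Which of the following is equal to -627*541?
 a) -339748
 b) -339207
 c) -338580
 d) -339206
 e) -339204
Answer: b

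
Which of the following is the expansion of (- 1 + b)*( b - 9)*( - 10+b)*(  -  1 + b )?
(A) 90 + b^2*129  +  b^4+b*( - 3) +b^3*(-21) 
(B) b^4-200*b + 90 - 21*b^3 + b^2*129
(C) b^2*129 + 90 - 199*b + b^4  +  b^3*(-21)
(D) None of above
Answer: C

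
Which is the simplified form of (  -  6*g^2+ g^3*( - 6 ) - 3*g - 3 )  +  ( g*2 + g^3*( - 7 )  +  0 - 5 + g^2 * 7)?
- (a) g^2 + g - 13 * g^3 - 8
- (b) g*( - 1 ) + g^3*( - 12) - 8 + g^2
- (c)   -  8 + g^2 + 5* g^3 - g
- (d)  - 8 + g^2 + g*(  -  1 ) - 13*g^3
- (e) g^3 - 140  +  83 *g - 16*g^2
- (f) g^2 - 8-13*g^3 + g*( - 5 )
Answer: d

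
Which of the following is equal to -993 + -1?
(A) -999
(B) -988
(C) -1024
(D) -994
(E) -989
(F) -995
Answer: D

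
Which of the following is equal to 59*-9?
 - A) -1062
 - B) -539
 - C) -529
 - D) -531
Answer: D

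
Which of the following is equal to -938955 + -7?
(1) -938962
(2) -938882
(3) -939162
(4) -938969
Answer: 1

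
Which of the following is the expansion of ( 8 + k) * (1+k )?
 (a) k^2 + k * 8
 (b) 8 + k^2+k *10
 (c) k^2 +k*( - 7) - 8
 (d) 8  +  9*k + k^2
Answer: d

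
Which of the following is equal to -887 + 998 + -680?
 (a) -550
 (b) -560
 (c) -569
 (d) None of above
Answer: c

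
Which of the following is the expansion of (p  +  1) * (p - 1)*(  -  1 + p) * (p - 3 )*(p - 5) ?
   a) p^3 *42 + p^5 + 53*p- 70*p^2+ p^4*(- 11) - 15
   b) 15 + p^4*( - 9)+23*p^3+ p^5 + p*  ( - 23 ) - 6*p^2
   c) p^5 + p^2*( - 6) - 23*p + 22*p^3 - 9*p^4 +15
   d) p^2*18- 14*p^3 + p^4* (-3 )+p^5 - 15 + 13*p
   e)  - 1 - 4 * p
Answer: c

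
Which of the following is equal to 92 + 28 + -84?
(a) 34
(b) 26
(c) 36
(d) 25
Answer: c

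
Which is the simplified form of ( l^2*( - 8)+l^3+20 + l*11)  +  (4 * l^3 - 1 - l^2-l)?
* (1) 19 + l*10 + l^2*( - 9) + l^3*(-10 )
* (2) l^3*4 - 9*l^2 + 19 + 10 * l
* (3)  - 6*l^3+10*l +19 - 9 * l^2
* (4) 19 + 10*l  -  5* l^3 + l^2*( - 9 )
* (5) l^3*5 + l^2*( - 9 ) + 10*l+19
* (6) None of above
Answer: 5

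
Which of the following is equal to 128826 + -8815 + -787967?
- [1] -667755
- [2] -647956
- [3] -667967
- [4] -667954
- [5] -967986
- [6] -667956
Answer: 6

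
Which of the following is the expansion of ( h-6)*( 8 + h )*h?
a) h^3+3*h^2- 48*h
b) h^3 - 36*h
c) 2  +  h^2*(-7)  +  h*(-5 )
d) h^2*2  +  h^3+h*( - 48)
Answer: d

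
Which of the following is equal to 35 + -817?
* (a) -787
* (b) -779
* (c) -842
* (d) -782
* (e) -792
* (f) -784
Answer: d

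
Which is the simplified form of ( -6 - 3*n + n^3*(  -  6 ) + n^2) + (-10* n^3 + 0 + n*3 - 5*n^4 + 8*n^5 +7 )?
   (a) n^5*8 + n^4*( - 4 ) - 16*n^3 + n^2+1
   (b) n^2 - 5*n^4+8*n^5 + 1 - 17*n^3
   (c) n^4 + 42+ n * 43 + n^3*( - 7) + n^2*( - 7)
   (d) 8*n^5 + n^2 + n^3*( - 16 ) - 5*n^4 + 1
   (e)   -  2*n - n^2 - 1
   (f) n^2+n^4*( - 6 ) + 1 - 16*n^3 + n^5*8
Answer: d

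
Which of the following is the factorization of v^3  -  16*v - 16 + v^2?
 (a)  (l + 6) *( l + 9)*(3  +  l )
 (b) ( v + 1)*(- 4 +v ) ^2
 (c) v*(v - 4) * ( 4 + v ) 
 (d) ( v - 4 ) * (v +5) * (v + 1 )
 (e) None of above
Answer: e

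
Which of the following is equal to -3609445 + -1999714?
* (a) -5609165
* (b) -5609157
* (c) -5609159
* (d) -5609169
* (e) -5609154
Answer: c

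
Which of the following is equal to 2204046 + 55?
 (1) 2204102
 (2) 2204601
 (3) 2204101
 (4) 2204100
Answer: 3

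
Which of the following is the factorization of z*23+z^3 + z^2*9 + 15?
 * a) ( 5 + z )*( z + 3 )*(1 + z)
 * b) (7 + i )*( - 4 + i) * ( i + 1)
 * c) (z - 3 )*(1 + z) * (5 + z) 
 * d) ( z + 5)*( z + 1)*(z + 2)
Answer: a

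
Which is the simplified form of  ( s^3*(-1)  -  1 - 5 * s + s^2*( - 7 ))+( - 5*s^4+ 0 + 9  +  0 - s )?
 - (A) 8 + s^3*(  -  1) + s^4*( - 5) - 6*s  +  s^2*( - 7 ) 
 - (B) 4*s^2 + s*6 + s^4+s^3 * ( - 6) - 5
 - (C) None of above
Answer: A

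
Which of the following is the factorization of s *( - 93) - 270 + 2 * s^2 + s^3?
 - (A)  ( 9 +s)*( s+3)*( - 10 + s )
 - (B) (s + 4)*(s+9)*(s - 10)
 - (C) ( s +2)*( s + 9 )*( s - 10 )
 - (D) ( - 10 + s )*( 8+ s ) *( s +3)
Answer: A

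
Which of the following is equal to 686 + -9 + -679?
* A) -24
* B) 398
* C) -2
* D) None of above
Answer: C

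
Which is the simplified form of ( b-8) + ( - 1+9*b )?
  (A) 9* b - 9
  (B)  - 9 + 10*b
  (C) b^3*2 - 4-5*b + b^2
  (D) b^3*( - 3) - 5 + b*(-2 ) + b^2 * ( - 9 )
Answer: B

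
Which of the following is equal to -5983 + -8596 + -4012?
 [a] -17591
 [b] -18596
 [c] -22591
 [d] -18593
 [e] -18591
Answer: e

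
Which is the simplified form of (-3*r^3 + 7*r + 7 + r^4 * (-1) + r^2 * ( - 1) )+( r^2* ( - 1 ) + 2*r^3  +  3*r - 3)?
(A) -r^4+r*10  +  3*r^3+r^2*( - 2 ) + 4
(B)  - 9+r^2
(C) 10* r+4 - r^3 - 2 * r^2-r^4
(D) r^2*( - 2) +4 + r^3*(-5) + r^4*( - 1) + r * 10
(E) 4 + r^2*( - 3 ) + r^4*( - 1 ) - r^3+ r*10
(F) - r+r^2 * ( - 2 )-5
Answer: C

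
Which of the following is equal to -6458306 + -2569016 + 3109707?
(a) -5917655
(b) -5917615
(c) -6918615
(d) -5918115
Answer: b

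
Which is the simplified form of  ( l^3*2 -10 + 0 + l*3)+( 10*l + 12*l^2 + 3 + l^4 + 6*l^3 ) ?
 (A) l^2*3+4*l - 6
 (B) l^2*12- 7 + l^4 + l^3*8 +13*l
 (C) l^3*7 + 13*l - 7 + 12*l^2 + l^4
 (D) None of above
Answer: B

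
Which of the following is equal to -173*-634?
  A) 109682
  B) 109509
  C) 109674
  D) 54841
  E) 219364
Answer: A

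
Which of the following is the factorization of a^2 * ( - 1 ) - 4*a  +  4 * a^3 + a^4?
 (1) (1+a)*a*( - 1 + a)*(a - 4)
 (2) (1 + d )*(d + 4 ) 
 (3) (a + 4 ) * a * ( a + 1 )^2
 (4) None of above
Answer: 4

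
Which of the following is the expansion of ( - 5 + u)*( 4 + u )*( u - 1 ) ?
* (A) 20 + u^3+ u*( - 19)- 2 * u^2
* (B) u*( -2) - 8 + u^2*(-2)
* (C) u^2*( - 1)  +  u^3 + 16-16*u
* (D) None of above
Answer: A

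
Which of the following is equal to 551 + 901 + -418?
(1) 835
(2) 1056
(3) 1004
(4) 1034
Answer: 4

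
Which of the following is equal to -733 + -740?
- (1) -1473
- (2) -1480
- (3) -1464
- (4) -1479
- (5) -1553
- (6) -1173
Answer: 1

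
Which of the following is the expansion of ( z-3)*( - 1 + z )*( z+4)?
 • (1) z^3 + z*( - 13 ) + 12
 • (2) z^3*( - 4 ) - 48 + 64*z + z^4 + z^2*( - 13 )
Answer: 1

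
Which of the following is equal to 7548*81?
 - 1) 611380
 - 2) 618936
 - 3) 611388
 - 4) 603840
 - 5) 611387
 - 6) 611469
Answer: 3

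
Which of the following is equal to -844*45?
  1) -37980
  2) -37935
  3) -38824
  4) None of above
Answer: 1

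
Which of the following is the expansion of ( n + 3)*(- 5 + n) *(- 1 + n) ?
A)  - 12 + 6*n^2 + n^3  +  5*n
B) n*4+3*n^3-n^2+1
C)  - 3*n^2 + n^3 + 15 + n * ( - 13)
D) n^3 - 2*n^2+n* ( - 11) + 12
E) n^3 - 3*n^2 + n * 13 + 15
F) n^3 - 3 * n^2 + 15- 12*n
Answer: C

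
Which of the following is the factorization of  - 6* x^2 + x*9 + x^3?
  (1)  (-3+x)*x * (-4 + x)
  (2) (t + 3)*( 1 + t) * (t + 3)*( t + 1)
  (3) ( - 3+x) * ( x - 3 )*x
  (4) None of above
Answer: 3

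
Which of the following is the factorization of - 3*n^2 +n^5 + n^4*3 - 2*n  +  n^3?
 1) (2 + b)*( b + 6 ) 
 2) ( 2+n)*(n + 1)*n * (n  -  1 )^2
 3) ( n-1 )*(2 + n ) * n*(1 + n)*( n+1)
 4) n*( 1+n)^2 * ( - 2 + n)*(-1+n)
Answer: 3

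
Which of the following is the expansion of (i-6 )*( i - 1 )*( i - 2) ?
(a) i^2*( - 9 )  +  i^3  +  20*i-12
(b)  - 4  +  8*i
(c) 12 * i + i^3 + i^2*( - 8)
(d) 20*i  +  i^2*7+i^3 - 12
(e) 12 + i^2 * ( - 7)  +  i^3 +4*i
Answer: a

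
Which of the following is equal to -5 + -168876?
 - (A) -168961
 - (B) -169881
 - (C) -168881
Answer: C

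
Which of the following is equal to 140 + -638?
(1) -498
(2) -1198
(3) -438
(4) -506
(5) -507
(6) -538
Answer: 1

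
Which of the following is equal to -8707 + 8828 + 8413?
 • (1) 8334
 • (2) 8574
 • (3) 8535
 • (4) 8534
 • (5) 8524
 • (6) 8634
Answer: 4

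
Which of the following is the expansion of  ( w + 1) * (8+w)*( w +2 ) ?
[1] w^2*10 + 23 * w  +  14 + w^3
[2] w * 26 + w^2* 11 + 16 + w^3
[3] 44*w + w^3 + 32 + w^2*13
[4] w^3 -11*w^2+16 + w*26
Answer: 2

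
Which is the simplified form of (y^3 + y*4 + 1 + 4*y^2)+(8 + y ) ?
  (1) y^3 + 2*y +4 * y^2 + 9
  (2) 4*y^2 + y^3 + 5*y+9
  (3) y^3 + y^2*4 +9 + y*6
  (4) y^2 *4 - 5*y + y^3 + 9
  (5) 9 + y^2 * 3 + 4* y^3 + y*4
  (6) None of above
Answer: 2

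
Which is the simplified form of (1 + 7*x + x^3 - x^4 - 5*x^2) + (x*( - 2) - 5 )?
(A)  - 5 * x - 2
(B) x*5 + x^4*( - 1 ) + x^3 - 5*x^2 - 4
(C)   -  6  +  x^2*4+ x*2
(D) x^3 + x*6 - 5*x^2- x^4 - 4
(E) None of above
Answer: B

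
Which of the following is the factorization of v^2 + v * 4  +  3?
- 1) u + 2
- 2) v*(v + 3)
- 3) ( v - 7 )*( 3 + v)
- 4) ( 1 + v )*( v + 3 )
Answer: 4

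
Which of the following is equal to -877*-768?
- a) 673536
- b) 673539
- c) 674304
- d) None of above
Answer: a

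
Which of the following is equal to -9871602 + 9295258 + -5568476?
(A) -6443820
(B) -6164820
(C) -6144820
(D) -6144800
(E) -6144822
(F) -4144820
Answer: C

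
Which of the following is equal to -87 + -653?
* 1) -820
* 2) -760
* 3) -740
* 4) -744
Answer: 3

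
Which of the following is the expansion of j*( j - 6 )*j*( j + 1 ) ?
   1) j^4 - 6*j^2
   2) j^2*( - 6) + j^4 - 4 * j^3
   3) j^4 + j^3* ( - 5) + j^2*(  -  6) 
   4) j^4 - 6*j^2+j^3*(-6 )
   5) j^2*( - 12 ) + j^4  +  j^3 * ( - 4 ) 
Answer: 3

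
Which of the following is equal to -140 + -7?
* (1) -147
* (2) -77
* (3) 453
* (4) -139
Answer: 1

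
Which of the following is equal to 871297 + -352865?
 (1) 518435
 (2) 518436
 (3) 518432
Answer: 3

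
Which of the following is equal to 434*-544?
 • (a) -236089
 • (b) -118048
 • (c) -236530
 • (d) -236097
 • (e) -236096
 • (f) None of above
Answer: e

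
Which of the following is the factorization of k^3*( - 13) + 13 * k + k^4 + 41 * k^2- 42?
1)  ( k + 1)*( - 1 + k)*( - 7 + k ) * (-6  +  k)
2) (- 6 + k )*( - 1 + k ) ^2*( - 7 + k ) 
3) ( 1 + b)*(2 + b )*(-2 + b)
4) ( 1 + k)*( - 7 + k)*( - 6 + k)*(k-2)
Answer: 1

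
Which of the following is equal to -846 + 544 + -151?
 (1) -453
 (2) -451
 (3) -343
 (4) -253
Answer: 1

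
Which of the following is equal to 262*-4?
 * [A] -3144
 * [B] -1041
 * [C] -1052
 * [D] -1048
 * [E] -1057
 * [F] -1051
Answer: D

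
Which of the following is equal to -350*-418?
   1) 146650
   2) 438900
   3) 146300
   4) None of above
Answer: 3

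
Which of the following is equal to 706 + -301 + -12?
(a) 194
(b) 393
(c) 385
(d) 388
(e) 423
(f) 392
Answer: b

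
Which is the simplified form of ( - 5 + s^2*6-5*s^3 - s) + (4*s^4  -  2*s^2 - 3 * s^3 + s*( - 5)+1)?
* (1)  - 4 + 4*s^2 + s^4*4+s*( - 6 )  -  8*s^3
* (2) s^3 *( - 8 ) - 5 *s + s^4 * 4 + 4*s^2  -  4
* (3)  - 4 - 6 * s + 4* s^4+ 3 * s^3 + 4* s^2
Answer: 1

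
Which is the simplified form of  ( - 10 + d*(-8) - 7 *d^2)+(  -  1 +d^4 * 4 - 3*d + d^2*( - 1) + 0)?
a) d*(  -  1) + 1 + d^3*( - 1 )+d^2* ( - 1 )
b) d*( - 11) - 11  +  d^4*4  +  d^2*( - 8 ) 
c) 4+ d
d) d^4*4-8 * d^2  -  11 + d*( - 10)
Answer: b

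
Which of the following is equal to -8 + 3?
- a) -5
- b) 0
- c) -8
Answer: a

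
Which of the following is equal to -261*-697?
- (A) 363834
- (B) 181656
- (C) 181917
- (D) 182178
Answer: C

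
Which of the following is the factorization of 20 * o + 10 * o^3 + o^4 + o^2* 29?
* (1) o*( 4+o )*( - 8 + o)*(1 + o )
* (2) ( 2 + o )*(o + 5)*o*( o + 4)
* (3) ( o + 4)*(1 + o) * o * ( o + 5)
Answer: 3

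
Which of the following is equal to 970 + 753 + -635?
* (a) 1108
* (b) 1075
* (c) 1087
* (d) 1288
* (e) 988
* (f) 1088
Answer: f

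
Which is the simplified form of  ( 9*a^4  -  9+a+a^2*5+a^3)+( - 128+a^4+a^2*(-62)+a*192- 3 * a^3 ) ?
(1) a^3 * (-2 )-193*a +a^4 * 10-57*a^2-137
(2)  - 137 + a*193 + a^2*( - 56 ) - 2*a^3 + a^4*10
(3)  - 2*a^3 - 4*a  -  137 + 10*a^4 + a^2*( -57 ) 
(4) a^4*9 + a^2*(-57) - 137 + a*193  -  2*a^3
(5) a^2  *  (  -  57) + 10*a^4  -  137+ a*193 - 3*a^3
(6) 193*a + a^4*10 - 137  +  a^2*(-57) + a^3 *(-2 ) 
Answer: 6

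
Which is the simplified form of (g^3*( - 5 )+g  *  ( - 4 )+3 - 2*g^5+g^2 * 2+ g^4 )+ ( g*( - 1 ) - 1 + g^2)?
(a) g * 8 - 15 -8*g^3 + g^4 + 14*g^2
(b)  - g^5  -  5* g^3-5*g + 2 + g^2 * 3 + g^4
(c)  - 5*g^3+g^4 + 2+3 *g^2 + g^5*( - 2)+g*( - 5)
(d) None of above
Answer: c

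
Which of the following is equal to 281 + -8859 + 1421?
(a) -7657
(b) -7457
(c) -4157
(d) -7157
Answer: d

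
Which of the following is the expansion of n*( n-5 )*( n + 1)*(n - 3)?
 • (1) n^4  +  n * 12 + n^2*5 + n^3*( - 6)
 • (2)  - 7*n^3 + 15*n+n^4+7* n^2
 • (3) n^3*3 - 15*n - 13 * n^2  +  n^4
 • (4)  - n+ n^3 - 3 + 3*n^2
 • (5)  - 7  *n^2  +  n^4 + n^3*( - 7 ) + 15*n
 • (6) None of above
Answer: 2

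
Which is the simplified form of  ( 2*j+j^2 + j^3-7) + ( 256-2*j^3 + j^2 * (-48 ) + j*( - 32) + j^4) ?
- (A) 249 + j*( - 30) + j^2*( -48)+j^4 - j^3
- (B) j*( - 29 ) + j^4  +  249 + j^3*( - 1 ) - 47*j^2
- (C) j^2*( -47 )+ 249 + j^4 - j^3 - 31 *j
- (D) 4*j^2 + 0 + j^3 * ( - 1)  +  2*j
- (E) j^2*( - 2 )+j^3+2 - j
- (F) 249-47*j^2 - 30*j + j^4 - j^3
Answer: F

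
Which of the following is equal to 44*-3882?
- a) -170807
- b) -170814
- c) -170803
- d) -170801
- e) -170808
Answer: e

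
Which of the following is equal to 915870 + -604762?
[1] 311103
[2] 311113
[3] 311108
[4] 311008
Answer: 3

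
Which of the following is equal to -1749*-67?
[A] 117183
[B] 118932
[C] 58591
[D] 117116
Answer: A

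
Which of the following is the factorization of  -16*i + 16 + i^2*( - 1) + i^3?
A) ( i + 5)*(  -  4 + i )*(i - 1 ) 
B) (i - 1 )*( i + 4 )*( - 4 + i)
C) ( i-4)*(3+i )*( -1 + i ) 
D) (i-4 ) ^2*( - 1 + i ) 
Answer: B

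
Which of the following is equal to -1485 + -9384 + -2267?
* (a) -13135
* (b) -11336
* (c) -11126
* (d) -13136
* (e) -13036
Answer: d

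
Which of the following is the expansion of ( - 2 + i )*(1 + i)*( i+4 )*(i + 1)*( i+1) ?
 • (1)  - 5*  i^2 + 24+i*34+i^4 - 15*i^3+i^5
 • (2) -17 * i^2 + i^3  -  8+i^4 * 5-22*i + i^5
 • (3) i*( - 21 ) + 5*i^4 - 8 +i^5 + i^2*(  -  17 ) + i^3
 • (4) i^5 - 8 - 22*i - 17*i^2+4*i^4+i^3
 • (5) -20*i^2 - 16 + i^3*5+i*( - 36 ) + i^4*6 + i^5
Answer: 2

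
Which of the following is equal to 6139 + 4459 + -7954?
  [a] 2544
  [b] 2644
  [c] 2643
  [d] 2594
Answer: b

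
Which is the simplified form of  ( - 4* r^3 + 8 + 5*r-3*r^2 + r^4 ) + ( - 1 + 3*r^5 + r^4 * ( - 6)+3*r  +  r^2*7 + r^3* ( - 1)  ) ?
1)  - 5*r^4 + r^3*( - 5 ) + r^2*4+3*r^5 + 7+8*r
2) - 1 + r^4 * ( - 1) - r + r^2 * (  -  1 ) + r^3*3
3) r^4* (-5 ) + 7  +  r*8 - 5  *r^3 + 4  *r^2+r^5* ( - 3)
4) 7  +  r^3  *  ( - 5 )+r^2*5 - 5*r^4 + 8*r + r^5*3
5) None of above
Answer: 1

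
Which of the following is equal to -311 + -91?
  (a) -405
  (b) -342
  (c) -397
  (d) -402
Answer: d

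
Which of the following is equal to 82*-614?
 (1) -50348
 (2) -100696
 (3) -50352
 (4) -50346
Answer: 1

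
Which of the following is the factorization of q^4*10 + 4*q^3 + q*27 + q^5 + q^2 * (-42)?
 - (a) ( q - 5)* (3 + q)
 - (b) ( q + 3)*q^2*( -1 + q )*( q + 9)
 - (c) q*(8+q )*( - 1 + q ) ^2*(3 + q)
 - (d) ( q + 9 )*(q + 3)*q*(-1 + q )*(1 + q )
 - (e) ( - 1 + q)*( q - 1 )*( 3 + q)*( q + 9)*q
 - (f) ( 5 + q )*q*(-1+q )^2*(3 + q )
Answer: e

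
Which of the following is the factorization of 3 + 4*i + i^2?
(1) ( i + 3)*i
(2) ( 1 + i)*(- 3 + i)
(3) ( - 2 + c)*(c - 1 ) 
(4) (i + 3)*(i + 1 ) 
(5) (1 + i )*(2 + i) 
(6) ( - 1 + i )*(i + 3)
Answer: 4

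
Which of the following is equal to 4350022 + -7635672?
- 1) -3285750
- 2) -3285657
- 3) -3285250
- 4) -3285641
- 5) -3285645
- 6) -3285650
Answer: 6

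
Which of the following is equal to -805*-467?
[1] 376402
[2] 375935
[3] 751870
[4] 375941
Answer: 2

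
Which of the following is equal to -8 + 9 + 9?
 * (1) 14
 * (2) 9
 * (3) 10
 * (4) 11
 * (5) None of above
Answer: 3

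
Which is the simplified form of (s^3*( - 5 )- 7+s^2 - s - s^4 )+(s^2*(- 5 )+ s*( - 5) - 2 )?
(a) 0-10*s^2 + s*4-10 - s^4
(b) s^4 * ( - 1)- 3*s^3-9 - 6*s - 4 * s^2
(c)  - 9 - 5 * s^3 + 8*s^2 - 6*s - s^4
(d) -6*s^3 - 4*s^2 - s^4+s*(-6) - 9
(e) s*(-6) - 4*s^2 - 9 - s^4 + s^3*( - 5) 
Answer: e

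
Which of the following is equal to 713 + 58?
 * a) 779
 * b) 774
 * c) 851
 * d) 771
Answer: d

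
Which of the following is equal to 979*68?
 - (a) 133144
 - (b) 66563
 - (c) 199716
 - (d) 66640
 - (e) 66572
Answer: e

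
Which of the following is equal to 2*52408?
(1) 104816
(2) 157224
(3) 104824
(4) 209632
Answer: 1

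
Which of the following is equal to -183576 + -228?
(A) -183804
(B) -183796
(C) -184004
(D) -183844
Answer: A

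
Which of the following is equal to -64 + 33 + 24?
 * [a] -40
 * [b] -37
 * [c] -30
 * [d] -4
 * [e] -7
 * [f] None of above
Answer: e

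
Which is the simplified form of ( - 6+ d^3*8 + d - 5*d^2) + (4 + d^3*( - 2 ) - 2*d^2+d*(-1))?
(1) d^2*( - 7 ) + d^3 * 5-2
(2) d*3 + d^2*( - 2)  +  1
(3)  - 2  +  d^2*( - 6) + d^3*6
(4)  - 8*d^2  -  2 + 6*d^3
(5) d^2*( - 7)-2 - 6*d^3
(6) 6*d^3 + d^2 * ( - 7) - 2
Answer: 6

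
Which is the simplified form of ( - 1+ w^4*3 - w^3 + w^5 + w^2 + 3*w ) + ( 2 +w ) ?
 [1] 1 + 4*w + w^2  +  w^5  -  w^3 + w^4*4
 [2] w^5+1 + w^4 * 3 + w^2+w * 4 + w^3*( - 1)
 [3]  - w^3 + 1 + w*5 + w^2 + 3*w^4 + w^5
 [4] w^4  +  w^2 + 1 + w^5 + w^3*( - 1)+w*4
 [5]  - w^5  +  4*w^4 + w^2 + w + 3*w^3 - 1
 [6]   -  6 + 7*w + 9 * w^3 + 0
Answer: 2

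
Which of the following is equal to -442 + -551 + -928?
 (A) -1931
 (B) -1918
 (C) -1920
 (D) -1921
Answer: D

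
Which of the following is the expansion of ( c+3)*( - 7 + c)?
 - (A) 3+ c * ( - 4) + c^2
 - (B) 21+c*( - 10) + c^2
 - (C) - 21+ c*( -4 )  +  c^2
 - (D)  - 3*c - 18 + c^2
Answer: C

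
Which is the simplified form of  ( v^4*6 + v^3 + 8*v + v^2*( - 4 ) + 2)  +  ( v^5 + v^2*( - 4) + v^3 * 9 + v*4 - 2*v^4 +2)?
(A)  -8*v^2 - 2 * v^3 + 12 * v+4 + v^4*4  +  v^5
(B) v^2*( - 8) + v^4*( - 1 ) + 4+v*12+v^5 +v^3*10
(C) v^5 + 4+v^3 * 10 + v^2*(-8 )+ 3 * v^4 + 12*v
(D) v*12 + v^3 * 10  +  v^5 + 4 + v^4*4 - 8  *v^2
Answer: D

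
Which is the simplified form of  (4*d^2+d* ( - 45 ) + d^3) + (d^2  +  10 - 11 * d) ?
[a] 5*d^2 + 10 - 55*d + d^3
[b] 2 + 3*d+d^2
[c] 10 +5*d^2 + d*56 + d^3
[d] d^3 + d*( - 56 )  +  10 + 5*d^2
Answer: d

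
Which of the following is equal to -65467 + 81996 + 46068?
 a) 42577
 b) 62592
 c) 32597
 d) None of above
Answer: d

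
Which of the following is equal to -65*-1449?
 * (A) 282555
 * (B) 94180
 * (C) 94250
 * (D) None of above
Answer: D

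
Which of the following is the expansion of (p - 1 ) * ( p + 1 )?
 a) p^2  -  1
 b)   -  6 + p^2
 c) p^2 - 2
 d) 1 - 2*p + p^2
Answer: a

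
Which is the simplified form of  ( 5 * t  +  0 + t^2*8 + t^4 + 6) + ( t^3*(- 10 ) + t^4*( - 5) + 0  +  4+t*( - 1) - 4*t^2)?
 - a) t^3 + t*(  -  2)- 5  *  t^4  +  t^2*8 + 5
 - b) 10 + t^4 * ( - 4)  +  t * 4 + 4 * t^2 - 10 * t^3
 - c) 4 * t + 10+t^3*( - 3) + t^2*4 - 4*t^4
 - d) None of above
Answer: b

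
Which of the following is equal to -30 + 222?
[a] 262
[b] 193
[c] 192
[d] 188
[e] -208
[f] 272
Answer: c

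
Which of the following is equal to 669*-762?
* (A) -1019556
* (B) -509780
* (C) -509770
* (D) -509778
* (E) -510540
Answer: D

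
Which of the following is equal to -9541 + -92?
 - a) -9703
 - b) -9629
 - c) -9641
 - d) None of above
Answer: d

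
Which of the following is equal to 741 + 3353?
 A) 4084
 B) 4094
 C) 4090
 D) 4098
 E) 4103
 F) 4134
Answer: B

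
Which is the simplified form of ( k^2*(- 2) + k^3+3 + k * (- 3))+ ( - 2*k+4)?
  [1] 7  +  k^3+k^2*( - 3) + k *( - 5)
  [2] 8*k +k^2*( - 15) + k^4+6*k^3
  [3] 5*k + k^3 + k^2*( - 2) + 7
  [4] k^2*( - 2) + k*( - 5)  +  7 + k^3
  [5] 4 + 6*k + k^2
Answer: 4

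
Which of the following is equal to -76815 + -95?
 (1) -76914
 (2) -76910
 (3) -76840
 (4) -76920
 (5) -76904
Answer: 2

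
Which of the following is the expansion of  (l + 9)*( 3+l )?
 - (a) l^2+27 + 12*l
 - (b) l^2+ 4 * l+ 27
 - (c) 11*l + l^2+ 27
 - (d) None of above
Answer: a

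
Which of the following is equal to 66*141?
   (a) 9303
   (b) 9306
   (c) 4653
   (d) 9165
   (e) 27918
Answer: b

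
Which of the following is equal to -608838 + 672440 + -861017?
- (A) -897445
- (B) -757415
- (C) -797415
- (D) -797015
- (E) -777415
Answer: C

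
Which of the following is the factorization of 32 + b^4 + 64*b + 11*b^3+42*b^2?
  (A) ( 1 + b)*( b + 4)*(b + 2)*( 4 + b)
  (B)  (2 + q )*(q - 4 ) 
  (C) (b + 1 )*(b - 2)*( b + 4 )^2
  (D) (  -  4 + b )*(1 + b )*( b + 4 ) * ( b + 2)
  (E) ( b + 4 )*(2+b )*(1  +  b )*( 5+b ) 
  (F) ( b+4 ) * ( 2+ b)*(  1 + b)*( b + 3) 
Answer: A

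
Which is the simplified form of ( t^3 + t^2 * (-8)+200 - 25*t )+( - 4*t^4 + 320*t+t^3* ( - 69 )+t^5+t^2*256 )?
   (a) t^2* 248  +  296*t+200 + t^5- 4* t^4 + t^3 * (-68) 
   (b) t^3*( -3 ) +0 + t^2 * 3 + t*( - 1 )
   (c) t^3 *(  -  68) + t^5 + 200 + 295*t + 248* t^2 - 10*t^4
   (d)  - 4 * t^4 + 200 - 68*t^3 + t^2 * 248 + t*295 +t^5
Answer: d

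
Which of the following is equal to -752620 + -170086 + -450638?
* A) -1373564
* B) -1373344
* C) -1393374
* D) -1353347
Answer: B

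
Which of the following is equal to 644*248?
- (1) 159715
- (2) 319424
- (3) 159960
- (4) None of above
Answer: 4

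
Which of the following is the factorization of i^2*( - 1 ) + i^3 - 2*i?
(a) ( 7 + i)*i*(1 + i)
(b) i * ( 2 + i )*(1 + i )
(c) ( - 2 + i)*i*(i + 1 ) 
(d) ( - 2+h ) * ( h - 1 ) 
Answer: c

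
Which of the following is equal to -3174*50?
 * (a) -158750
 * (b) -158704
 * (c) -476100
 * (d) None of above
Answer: d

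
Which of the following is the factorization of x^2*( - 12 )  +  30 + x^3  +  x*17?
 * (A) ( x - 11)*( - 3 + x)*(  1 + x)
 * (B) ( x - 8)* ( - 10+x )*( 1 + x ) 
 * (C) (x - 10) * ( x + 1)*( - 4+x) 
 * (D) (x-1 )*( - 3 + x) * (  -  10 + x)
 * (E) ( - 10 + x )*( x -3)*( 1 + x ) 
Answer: E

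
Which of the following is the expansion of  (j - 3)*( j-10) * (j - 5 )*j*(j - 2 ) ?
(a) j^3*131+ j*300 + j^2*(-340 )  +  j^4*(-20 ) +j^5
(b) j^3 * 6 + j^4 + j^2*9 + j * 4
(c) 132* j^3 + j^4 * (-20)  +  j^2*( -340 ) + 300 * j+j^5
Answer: a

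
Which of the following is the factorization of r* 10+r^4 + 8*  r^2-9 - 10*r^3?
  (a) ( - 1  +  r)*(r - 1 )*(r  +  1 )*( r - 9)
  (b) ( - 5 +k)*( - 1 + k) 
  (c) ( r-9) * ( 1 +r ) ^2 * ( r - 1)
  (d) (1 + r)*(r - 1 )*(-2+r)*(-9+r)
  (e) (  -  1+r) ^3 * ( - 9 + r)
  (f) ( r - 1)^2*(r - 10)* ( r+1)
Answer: a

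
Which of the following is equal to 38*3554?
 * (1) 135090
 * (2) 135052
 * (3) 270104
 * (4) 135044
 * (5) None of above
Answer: 2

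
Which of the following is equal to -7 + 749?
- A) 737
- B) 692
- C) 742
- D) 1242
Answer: C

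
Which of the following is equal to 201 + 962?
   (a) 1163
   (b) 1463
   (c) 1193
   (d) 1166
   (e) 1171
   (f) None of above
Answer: a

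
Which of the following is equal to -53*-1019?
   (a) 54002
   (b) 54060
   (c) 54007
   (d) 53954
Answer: c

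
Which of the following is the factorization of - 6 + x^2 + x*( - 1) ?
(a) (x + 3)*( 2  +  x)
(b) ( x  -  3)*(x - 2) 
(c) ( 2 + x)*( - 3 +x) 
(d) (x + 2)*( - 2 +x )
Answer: c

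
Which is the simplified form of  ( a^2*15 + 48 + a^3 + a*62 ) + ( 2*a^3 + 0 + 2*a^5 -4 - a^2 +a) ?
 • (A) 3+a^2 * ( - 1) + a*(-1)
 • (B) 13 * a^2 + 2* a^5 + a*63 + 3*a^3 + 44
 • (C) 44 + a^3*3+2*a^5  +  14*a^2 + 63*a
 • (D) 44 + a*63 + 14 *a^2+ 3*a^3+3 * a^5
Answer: C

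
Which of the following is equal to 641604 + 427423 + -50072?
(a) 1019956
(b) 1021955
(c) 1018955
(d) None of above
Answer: c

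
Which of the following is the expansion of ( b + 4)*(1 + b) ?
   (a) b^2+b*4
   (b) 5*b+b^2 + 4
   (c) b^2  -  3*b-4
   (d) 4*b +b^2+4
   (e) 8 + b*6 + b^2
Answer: b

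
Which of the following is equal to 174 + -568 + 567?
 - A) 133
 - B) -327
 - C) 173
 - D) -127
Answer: C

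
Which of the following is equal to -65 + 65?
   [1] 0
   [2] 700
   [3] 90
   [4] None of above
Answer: 1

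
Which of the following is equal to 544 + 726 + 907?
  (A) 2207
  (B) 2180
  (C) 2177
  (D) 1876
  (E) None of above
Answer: C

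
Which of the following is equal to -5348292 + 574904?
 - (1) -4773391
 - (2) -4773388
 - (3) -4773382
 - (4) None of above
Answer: 2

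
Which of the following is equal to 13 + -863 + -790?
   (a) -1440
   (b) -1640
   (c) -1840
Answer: b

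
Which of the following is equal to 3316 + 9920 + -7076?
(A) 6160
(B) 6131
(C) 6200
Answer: A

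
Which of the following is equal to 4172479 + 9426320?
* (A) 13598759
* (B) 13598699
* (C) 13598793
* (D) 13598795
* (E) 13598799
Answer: E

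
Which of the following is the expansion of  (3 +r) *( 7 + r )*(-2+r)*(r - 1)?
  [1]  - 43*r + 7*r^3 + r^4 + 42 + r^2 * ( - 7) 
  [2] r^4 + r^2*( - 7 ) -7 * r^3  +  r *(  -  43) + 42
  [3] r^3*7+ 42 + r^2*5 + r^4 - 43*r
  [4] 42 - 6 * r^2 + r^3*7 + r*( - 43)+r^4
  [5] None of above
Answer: 1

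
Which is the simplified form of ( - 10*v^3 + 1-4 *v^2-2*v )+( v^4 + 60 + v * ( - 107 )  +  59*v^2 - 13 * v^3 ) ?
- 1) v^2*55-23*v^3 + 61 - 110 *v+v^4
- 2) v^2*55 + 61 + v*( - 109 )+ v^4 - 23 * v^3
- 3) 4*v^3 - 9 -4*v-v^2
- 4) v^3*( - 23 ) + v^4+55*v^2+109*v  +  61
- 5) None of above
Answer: 2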